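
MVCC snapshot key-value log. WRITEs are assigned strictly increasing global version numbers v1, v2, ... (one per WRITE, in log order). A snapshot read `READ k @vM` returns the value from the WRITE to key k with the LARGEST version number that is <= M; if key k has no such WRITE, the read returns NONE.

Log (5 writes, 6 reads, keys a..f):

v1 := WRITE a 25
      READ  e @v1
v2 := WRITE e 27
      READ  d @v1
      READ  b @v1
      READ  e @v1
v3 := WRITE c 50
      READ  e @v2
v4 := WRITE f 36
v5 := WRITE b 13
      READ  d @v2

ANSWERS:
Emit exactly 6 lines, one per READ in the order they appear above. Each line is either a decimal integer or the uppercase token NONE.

v1: WRITE a=25  (a history now [(1, 25)])
READ e @v1: history=[] -> no version <= 1 -> NONE
v2: WRITE e=27  (e history now [(2, 27)])
READ d @v1: history=[] -> no version <= 1 -> NONE
READ b @v1: history=[] -> no version <= 1 -> NONE
READ e @v1: history=[(2, 27)] -> no version <= 1 -> NONE
v3: WRITE c=50  (c history now [(3, 50)])
READ e @v2: history=[(2, 27)] -> pick v2 -> 27
v4: WRITE f=36  (f history now [(4, 36)])
v5: WRITE b=13  (b history now [(5, 13)])
READ d @v2: history=[] -> no version <= 2 -> NONE

Answer: NONE
NONE
NONE
NONE
27
NONE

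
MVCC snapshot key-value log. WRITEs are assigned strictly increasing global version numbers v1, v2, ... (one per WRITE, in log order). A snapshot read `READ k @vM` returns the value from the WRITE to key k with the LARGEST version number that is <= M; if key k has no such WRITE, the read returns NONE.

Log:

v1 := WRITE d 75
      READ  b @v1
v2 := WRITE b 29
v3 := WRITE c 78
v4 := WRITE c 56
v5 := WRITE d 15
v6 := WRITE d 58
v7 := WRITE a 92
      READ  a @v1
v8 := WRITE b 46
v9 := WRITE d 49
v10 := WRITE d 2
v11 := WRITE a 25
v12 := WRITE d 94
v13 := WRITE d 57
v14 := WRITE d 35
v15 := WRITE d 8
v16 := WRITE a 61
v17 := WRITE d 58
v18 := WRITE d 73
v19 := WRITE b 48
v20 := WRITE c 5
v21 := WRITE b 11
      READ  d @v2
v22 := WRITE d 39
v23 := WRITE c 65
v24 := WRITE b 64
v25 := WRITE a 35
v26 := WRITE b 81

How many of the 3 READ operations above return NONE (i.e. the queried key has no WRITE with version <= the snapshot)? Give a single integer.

Answer: 2

Derivation:
v1: WRITE d=75  (d history now [(1, 75)])
READ b @v1: history=[] -> no version <= 1 -> NONE
v2: WRITE b=29  (b history now [(2, 29)])
v3: WRITE c=78  (c history now [(3, 78)])
v4: WRITE c=56  (c history now [(3, 78), (4, 56)])
v5: WRITE d=15  (d history now [(1, 75), (5, 15)])
v6: WRITE d=58  (d history now [(1, 75), (5, 15), (6, 58)])
v7: WRITE a=92  (a history now [(7, 92)])
READ a @v1: history=[(7, 92)] -> no version <= 1 -> NONE
v8: WRITE b=46  (b history now [(2, 29), (8, 46)])
v9: WRITE d=49  (d history now [(1, 75), (5, 15), (6, 58), (9, 49)])
v10: WRITE d=2  (d history now [(1, 75), (5, 15), (6, 58), (9, 49), (10, 2)])
v11: WRITE a=25  (a history now [(7, 92), (11, 25)])
v12: WRITE d=94  (d history now [(1, 75), (5, 15), (6, 58), (9, 49), (10, 2), (12, 94)])
v13: WRITE d=57  (d history now [(1, 75), (5, 15), (6, 58), (9, 49), (10, 2), (12, 94), (13, 57)])
v14: WRITE d=35  (d history now [(1, 75), (5, 15), (6, 58), (9, 49), (10, 2), (12, 94), (13, 57), (14, 35)])
v15: WRITE d=8  (d history now [(1, 75), (5, 15), (6, 58), (9, 49), (10, 2), (12, 94), (13, 57), (14, 35), (15, 8)])
v16: WRITE a=61  (a history now [(7, 92), (11, 25), (16, 61)])
v17: WRITE d=58  (d history now [(1, 75), (5, 15), (6, 58), (9, 49), (10, 2), (12, 94), (13, 57), (14, 35), (15, 8), (17, 58)])
v18: WRITE d=73  (d history now [(1, 75), (5, 15), (6, 58), (9, 49), (10, 2), (12, 94), (13, 57), (14, 35), (15, 8), (17, 58), (18, 73)])
v19: WRITE b=48  (b history now [(2, 29), (8, 46), (19, 48)])
v20: WRITE c=5  (c history now [(3, 78), (4, 56), (20, 5)])
v21: WRITE b=11  (b history now [(2, 29), (8, 46), (19, 48), (21, 11)])
READ d @v2: history=[(1, 75), (5, 15), (6, 58), (9, 49), (10, 2), (12, 94), (13, 57), (14, 35), (15, 8), (17, 58), (18, 73)] -> pick v1 -> 75
v22: WRITE d=39  (d history now [(1, 75), (5, 15), (6, 58), (9, 49), (10, 2), (12, 94), (13, 57), (14, 35), (15, 8), (17, 58), (18, 73), (22, 39)])
v23: WRITE c=65  (c history now [(3, 78), (4, 56), (20, 5), (23, 65)])
v24: WRITE b=64  (b history now [(2, 29), (8, 46), (19, 48), (21, 11), (24, 64)])
v25: WRITE a=35  (a history now [(7, 92), (11, 25), (16, 61), (25, 35)])
v26: WRITE b=81  (b history now [(2, 29), (8, 46), (19, 48), (21, 11), (24, 64), (26, 81)])
Read results in order: ['NONE', 'NONE', '75']
NONE count = 2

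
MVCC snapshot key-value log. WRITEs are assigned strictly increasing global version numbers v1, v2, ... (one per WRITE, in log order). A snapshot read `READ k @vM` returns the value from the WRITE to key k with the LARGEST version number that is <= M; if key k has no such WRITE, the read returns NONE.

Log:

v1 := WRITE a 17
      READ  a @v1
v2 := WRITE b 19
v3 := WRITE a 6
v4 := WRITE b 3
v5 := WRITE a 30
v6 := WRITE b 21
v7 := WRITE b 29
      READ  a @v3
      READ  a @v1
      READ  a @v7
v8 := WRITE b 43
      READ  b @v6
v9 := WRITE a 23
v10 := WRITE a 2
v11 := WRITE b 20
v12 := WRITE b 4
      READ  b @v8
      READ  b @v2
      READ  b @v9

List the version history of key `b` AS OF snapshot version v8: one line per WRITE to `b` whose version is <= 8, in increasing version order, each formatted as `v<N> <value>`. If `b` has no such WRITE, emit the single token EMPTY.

Answer: v2 19
v4 3
v6 21
v7 29
v8 43

Derivation:
Scan writes for key=b with version <= 8:
  v1 WRITE a 17 -> skip
  v2 WRITE b 19 -> keep
  v3 WRITE a 6 -> skip
  v4 WRITE b 3 -> keep
  v5 WRITE a 30 -> skip
  v6 WRITE b 21 -> keep
  v7 WRITE b 29 -> keep
  v8 WRITE b 43 -> keep
  v9 WRITE a 23 -> skip
  v10 WRITE a 2 -> skip
  v11 WRITE b 20 -> drop (> snap)
  v12 WRITE b 4 -> drop (> snap)
Collected: [(2, 19), (4, 3), (6, 21), (7, 29), (8, 43)]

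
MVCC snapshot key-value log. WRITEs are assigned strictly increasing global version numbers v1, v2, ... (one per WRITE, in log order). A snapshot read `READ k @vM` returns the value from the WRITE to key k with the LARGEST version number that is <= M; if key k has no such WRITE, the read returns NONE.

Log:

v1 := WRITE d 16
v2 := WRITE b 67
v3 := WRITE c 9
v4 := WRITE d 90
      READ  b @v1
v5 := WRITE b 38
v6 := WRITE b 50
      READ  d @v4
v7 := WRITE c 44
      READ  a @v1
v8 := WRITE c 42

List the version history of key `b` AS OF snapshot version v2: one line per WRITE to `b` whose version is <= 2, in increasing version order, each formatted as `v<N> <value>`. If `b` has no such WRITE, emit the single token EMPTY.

Answer: v2 67

Derivation:
Scan writes for key=b with version <= 2:
  v1 WRITE d 16 -> skip
  v2 WRITE b 67 -> keep
  v3 WRITE c 9 -> skip
  v4 WRITE d 90 -> skip
  v5 WRITE b 38 -> drop (> snap)
  v6 WRITE b 50 -> drop (> snap)
  v7 WRITE c 44 -> skip
  v8 WRITE c 42 -> skip
Collected: [(2, 67)]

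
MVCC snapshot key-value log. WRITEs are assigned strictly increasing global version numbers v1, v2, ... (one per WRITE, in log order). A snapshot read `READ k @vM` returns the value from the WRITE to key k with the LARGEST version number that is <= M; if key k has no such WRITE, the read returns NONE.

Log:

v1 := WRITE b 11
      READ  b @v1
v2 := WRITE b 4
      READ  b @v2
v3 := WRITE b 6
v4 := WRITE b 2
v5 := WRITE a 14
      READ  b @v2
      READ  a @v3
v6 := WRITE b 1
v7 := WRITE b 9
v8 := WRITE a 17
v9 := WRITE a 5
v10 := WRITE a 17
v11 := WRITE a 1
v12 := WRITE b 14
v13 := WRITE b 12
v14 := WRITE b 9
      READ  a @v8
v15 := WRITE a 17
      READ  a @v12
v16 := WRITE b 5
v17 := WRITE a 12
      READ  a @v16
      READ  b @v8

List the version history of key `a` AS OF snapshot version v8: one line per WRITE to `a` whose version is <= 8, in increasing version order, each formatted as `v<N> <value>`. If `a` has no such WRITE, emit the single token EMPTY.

Answer: v5 14
v8 17

Derivation:
Scan writes for key=a with version <= 8:
  v1 WRITE b 11 -> skip
  v2 WRITE b 4 -> skip
  v3 WRITE b 6 -> skip
  v4 WRITE b 2 -> skip
  v5 WRITE a 14 -> keep
  v6 WRITE b 1 -> skip
  v7 WRITE b 9 -> skip
  v8 WRITE a 17 -> keep
  v9 WRITE a 5 -> drop (> snap)
  v10 WRITE a 17 -> drop (> snap)
  v11 WRITE a 1 -> drop (> snap)
  v12 WRITE b 14 -> skip
  v13 WRITE b 12 -> skip
  v14 WRITE b 9 -> skip
  v15 WRITE a 17 -> drop (> snap)
  v16 WRITE b 5 -> skip
  v17 WRITE a 12 -> drop (> snap)
Collected: [(5, 14), (8, 17)]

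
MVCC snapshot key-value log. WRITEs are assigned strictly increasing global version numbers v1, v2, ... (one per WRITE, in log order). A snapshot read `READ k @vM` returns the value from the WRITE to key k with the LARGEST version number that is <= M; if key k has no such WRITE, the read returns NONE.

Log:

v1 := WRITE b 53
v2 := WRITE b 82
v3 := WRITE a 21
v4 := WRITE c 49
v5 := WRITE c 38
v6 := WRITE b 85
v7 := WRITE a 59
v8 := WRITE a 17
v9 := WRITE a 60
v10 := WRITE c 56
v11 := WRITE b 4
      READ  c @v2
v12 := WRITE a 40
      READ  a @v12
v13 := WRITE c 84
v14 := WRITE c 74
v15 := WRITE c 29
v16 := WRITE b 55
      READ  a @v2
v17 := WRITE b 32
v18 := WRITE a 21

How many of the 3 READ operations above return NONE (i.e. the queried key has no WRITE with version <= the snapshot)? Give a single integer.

Answer: 2

Derivation:
v1: WRITE b=53  (b history now [(1, 53)])
v2: WRITE b=82  (b history now [(1, 53), (2, 82)])
v3: WRITE a=21  (a history now [(3, 21)])
v4: WRITE c=49  (c history now [(4, 49)])
v5: WRITE c=38  (c history now [(4, 49), (5, 38)])
v6: WRITE b=85  (b history now [(1, 53), (2, 82), (6, 85)])
v7: WRITE a=59  (a history now [(3, 21), (7, 59)])
v8: WRITE a=17  (a history now [(3, 21), (7, 59), (8, 17)])
v9: WRITE a=60  (a history now [(3, 21), (7, 59), (8, 17), (9, 60)])
v10: WRITE c=56  (c history now [(4, 49), (5, 38), (10, 56)])
v11: WRITE b=4  (b history now [(1, 53), (2, 82), (6, 85), (11, 4)])
READ c @v2: history=[(4, 49), (5, 38), (10, 56)] -> no version <= 2 -> NONE
v12: WRITE a=40  (a history now [(3, 21), (7, 59), (8, 17), (9, 60), (12, 40)])
READ a @v12: history=[(3, 21), (7, 59), (8, 17), (9, 60), (12, 40)] -> pick v12 -> 40
v13: WRITE c=84  (c history now [(4, 49), (5, 38), (10, 56), (13, 84)])
v14: WRITE c=74  (c history now [(4, 49), (5, 38), (10, 56), (13, 84), (14, 74)])
v15: WRITE c=29  (c history now [(4, 49), (5, 38), (10, 56), (13, 84), (14, 74), (15, 29)])
v16: WRITE b=55  (b history now [(1, 53), (2, 82), (6, 85), (11, 4), (16, 55)])
READ a @v2: history=[(3, 21), (7, 59), (8, 17), (9, 60), (12, 40)] -> no version <= 2 -> NONE
v17: WRITE b=32  (b history now [(1, 53), (2, 82), (6, 85), (11, 4), (16, 55), (17, 32)])
v18: WRITE a=21  (a history now [(3, 21), (7, 59), (8, 17), (9, 60), (12, 40), (18, 21)])
Read results in order: ['NONE', '40', 'NONE']
NONE count = 2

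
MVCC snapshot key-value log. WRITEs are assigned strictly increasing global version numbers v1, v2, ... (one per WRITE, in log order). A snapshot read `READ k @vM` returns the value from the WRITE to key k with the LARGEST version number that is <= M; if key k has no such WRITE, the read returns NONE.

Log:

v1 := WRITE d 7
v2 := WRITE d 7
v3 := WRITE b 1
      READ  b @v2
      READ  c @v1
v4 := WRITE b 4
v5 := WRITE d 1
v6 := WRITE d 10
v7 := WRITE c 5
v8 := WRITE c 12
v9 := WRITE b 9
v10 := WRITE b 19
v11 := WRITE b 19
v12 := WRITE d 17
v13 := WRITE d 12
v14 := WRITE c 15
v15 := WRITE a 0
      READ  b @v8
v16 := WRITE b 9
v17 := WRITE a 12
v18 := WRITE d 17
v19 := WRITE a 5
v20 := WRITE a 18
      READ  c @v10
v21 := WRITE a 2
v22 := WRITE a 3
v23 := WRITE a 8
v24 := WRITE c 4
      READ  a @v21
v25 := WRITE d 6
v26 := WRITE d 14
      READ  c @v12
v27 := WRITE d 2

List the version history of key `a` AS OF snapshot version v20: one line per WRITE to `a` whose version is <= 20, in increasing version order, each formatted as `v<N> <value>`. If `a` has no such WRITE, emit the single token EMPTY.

Scan writes for key=a with version <= 20:
  v1 WRITE d 7 -> skip
  v2 WRITE d 7 -> skip
  v3 WRITE b 1 -> skip
  v4 WRITE b 4 -> skip
  v5 WRITE d 1 -> skip
  v6 WRITE d 10 -> skip
  v7 WRITE c 5 -> skip
  v8 WRITE c 12 -> skip
  v9 WRITE b 9 -> skip
  v10 WRITE b 19 -> skip
  v11 WRITE b 19 -> skip
  v12 WRITE d 17 -> skip
  v13 WRITE d 12 -> skip
  v14 WRITE c 15 -> skip
  v15 WRITE a 0 -> keep
  v16 WRITE b 9 -> skip
  v17 WRITE a 12 -> keep
  v18 WRITE d 17 -> skip
  v19 WRITE a 5 -> keep
  v20 WRITE a 18 -> keep
  v21 WRITE a 2 -> drop (> snap)
  v22 WRITE a 3 -> drop (> snap)
  v23 WRITE a 8 -> drop (> snap)
  v24 WRITE c 4 -> skip
  v25 WRITE d 6 -> skip
  v26 WRITE d 14 -> skip
  v27 WRITE d 2 -> skip
Collected: [(15, 0), (17, 12), (19, 5), (20, 18)]

Answer: v15 0
v17 12
v19 5
v20 18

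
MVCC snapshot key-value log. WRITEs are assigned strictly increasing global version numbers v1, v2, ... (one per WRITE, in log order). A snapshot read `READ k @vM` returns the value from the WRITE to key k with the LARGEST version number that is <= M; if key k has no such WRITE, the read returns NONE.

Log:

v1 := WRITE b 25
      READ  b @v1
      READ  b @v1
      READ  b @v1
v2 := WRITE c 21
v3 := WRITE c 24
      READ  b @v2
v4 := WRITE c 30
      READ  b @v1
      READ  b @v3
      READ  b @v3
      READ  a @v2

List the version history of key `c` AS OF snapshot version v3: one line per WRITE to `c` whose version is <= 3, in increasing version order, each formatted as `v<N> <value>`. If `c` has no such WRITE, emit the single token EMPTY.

Scan writes for key=c with version <= 3:
  v1 WRITE b 25 -> skip
  v2 WRITE c 21 -> keep
  v3 WRITE c 24 -> keep
  v4 WRITE c 30 -> drop (> snap)
Collected: [(2, 21), (3, 24)]

Answer: v2 21
v3 24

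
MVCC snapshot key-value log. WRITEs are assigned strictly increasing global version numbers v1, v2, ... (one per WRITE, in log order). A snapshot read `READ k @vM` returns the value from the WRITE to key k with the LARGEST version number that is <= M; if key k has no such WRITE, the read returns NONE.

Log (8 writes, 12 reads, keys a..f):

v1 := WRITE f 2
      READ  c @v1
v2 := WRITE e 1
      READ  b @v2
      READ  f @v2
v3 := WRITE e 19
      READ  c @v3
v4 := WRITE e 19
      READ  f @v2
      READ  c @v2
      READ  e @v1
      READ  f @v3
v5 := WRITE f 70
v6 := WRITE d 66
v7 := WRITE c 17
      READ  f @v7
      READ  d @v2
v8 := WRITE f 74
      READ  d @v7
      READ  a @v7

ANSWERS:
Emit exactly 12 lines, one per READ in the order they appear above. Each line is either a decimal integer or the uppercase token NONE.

Answer: NONE
NONE
2
NONE
2
NONE
NONE
2
70
NONE
66
NONE

Derivation:
v1: WRITE f=2  (f history now [(1, 2)])
READ c @v1: history=[] -> no version <= 1 -> NONE
v2: WRITE e=1  (e history now [(2, 1)])
READ b @v2: history=[] -> no version <= 2 -> NONE
READ f @v2: history=[(1, 2)] -> pick v1 -> 2
v3: WRITE e=19  (e history now [(2, 1), (3, 19)])
READ c @v3: history=[] -> no version <= 3 -> NONE
v4: WRITE e=19  (e history now [(2, 1), (3, 19), (4, 19)])
READ f @v2: history=[(1, 2)] -> pick v1 -> 2
READ c @v2: history=[] -> no version <= 2 -> NONE
READ e @v1: history=[(2, 1), (3, 19), (4, 19)] -> no version <= 1 -> NONE
READ f @v3: history=[(1, 2)] -> pick v1 -> 2
v5: WRITE f=70  (f history now [(1, 2), (5, 70)])
v6: WRITE d=66  (d history now [(6, 66)])
v7: WRITE c=17  (c history now [(7, 17)])
READ f @v7: history=[(1, 2), (5, 70)] -> pick v5 -> 70
READ d @v2: history=[(6, 66)] -> no version <= 2 -> NONE
v8: WRITE f=74  (f history now [(1, 2), (5, 70), (8, 74)])
READ d @v7: history=[(6, 66)] -> pick v6 -> 66
READ a @v7: history=[] -> no version <= 7 -> NONE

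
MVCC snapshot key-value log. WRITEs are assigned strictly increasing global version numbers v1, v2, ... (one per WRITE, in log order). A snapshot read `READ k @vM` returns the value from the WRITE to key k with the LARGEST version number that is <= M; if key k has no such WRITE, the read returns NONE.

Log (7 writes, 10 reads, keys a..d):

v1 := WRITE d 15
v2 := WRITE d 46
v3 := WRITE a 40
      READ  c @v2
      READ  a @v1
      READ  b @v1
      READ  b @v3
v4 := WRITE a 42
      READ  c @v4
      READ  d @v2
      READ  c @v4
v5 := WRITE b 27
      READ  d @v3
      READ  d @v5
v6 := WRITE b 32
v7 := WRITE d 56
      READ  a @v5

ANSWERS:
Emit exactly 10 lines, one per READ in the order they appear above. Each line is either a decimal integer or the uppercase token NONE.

Answer: NONE
NONE
NONE
NONE
NONE
46
NONE
46
46
42

Derivation:
v1: WRITE d=15  (d history now [(1, 15)])
v2: WRITE d=46  (d history now [(1, 15), (2, 46)])
v3: WRITE a=40  (a history now [(3, 40)])
READ c @v2: history=[] -> no version <= 2 -> NONE
READ a @v1: history=[(3, 40)] -> no version <= 1 -> NONE
READ b @v1: history=[] -> no version <= 1 -> NONE
READ b @v3: history=[] -> no version <= 3 -> NONE
v4: WRITE a=42  (a history now [(3, 40), (4, 42)])
READ c @v4: history=[] -> no version <= 4 -> NONE
READ d @v2: history=[(1, 15), (2, 46)] -> pick v2 -> 46
READ c @v4: history=[] -> no version <= 4 -> NONE
v5: WRITE b=27  (b history now [(5, 27)])
READ d @v3: history=[(1, 15), (2, 46)] -> pick v2 -> 46
READ d @v5: history=[(1, 15), (2, 46)] -> pick v2 -> 46
v6: WRITE b=32  (b history now [(5, 27), (6, 32)])
v7: WRITE d=56  (d history now [(1, 15), (2, 46), (7, 56)])
READ a @v5: history=[(3, 40), (4, 42)] -> pick v4 -> 42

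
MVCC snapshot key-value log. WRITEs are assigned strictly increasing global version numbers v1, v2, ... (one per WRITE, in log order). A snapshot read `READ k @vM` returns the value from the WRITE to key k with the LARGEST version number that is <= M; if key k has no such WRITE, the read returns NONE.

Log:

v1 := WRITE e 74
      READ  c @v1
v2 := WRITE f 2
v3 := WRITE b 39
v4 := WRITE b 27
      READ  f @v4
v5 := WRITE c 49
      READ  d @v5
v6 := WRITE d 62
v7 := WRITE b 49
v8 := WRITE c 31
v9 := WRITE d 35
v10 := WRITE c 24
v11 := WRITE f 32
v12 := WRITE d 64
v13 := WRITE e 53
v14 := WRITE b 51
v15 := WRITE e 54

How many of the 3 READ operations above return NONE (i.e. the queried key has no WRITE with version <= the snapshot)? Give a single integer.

Answer: 2

Derivation:
v1: WRITE e=74  (e history now [(1, 74)])
READ c @v1: history=[] -> no version <= 1 -> NONE
v2: WRITE f=2  (f history now [(2, 2)])
v3: WRITE b=39  (b history now [(3, 39)])
v4: WRITE b=27  (b history now [(3, 39), (4, 27)])
READ f @v4: history=[(2, 2)] -> pick v2 -> 2
v5: WRITE c=49  (c history now [(5, 49)])
READ d @v5: history=[] -> no version <= 5 -> NONE
v6: WRITE d=62  (d history now [(6, 62)])
v7: WRITE b=49  (b history now [(3, 39), (4, 27), (7, 49)])
v8: WRITE c=31  (c history now [(5, 49), (8, 31)])
v9: WRITE d=35  (d history now [(6, 62), (9, 35)])
v10: WRITE c=24  (c history now [(5, 49), (8, 31), (10, 24)])
v11: WRITE f=32  (f history now [(2, 2), (11, 32)])
v12: WRITE d=64  (d history now [(6, 62), (9, 35), (12, 64)])
v13: WRITE e=53  (e history now [(1, 74), (13, 53)])
v14: WRITE b=51  (b history now [(3, 39), (4, 27), (7, 49), (14, 51)])
v15: WRITE e=54  (e history now [(1, 74), (13, 53), (15, 54)])
Read results in order: ['NONE', '2', 'NONE']
NONE count = 2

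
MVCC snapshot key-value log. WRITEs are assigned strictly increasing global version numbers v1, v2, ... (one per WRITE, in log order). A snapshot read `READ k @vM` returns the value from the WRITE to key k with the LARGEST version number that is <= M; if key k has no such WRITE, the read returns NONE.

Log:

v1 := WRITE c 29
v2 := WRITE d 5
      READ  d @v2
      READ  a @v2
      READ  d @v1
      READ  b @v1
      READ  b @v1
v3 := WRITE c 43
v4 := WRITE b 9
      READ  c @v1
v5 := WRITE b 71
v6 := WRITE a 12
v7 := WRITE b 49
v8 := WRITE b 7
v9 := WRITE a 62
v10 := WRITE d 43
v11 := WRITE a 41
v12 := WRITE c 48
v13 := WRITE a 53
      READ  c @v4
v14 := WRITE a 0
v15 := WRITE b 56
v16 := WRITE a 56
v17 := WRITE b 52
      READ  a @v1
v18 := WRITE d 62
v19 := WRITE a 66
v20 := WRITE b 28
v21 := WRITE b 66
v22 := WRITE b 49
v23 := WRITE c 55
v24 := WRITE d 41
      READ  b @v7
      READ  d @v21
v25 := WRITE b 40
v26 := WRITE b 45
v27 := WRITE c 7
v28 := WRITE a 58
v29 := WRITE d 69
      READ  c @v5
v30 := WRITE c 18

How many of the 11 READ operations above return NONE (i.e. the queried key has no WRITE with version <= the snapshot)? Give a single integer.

Answer: 5

Derivation:
v1: WRITE c=29  (c history now [(1, 29)])
v2: WRITE d=5  (d history now [(2, 5)])
READ d @v2: history=[(2, 5)] -> pick v2 -> 5
READ a @v2: history=[] -> no version <= 2 -> NONE
READ d @v1: history=[(2, 5)] -> no version <= 1 -> NONE
READ b @v1: history=[] -> no version <= 1 -> NONE
READ b @v1: history=[] -> no version <= 1 -> NONE
v3: WRITE c=43  (c history now [(1, 29), (3, 43)])
v4: WRITE b=9  (b history now [(4, 9)])
READ c @v1: history=[(1, 29), (3, 43)] -> pick v1 -> 29
v5: WRITE b=71  (b history now [(4, 9), (5, 71)])
v6: WRITE a=12  (a history now [(6, 12)])
v7: WRITE b=49  (b history now [(4, 9), (5, 71), (7, 49)])
v8: WRITE b=7  (b history now [(4, 9), (5, 71), (7, 49), (8, 7)])
v9: WRITE a=62  (a history now [(6, 12), (9, 62)])
v10: WRITE d=43  (d history now [(2, 5), (10, 43)])
v11: WRITE a=41  (a history now [(6, 12), (9, 62), (11, 41)])
v12: WRITE c=48  (c history now [(1, 29), (3, 43), (12, 48)])
v13: WRITE a=53  (a history now [(6, 12), (9, 62), (11, 41), (13, 53)])
READ c @v4: history=[(1, 29), (3, 43), (12, 48)] -> pick v3 -> 43
v14: WRITE a=0  (a history now [(6, 12), (9, 62), (11, 41), (13, 53), (14, 0)])
v15: WRITE b=56  (b history now [(4, 9), (5, 71), (7, 49), (8, 7), (15, 56)])
v16: WRITE a=56  (a history now [(6, 12), (9, 62), (11, 41), (13, 53), (14, 0), (16, 56)])
v17: WRITE b=52  (b history now [(4, 9), (5, 71), (7, 49), (8, 7), (15, 56), (17, 52)])
READ a @v1: history=[(6, 12), (9, 62), (11, 41), (13, 53), (14, 0), (16, 56)] -> no version <= 1 -> NONE
v18: WRITE d=62  (d history now [(2, 5), (10, 43), (18, 62)])
v19: WRITE a=66  (a history now [(6, 12), (9, 62), (11, 41), (13, 53), (14, 0), (16, 56), (19, 66)])
v20: WRITE b=28  (b history now [(4, 9), (5, 71), (7, 49), (8, 7), (15, 56), (17, 52), (20, 28)])
v21: WRITE b=66  (b history now [(4, 9), (5, 71), (7, 49), (8, 7), (15, 56), (17, 52), (20, 28), (21, 66)])
v22: WRITE b=49  (b history now [(4, 9), (5, 71), (7, 49), (8, 7), (15, 56), (17, 52), (20, 28), (21, 66), (22, 49)])
v23: WRITE c=55  (c history now [(1, 29), (3, 43), (12, 48), (23, 55)])
v24: WRITE d=41  (d history now [(2, 5), (10, 43), (18, 62), (24, 41)])
READ b @v7: history=[(4, 9), (5, 71), (7, 49), (8, 7), (15, 56), (17, 52), (20, 28), (21, 66), (22, 49)] -> pick v7 -> 49
READ d @v21: history=[(2, 5), (10, 43), (18, 62), (24, 41)] -> pick v18 -> 62
v25: WRITE b=40  (b history now [(4, 9), (5, 71), (7, 49), (8, 7), (15, 56), (17, 52), (20, 28), (21, 66), (22, 49), (25, 40)])
v26: WRITE b=45  (b history now [(4, 9), (5, 71), (7, 49), (8, 7), (15, 56), (17, 52), (20, 28), (21, 66), (22, 49), (25, 40), (26, 45)])
v27: WRITE c=7  (c history now [(1, 29), (3, 43), (12, 48), (23, 55), (27, 7)])
v28: WRITE a=58  (a history now [(6, 12), (9, 62), (11, 41), (13, 53), (14, 0), (16, 56), (19, 66), (28, 58)])
v29: WRITE d=69  (d history now [(2, 5), (10, 43), (18, 62), (24, 41), (29, 69)])
READ c @v5: history=[(1, 29), (3, 43), (12, 48), (23, 55), (27, 7)] -> pick v3 -> 43
v30: WRITE c=18  (c history now [(1, 29), (3, 43), (12, 48), (23, 55), (27, 7), (30, 18)])
Read results in order: ['5', 'NONE', 'NONE', 'NONE', 'NONE', '29', '43', 'NONE', '49', '62', '43']
NONE count = 5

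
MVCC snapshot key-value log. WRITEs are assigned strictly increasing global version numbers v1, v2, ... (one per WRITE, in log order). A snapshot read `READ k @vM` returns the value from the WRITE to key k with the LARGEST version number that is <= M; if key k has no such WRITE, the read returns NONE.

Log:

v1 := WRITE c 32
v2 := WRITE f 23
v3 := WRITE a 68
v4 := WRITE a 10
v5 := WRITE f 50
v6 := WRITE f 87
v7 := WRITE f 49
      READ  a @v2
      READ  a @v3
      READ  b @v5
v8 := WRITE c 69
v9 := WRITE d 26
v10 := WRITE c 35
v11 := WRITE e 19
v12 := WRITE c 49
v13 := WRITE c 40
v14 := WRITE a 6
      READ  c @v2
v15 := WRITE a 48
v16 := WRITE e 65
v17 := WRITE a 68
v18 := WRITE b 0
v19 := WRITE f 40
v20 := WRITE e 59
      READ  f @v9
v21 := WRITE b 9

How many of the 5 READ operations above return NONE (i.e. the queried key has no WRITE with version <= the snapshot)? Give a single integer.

Answer: 2

Derivation:
v1: WRITE c=32  (c history now [(1, 32)])
v2: WRITE f=23  (f history now [(2, 23)])
v3: WRITE a=68  (a history now [(3, 68)])
v4: WRITE a=10  (a history now [(3, 68), (4, 10)])
v5: WRITE f=50  (f history now [(2, 23), (5, 50)])
v6: WRITE f=87  (f history now [(2, 23), (5, 50), (6, 87)])
v7: WRITE f=49  (f history now [(2, 23), (5, 50), (6, 87), (7, 49)])
READ a @v2: history=[(3, 68), (4, 10)] -> no version <= 2 -> NONE
READ a @v3: history=[(3, 68), (4, 10)] -> pick v3 -> 68
READ b @v5: history=[] -> no version <= 5 -> NONE
v8: WRITE c=69  (c history now [(1, 32), (8, 69)])
v9: WRITE d=26  (d history now [(9, 26)])
v10: WRITE c=35  (c history now [(1, 32), (8, 69), (10, 35)])
v11: WRITE e=19  (e history now [(11, 19)])
v12: WRITE c=49  (c history now [(1, 32), (8, 69), (10, 35), (12, 49)])
v13: WRITE c=40  (c history now [(1, 32), (8, 69), (10, 35), (12, 49), (13, 40)])
v14: WRITE a=6  (a history now [(3, 68), (4, 10), (14, 6)])
READ c @v2: history=[(1, 32), (8, 69), (10, 35), (12, 49), (13, 40)] -> pick v1 -> 32
v15: WRITE a=48  (a history now [(3, 68), (4, 10), (14, 6), (15, 48)])
v16: WRITE e=65  (e history now [(11, 19), (16, 65)])
v17: WRITE a=68  (a history now [(3, 68), (4, 10), (14, 6), (15, 48), (17, 68)])
v18: WRITE b=0  (b history now [(18, 0)])
v19: WRITE f=40  (f history now [(2, 23), (5, 50), (6, 87), (7, 49), (19, 40)])
v20: WRITE e=59  (e history now [(11, 19), (16, 65), (20, 59)])
READ f @v9: history=[(2, 23), (5, 50), (6, 87), (7, 49), (19, 40)] -> pick v7 -> 49
v21: WRITE b=9  (b history now [(18, 0), (21, 9)])
Read results in order: ['NONE', '68', 'NONE', '32', '49']
NONE count = 2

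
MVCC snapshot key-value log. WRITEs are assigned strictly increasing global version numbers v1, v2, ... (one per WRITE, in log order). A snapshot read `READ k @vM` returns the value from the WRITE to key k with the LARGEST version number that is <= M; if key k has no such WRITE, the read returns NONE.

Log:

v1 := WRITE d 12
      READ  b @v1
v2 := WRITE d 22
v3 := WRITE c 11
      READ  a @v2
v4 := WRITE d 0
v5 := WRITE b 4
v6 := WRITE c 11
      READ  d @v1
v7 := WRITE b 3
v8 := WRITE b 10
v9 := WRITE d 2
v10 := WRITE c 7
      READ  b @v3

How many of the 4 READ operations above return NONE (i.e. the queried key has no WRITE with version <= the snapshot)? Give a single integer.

Answer: 3

Derivation:
v1: WRITE d=12  (d history now [(1, 12)])
READ b @v1: history=[] -> no version <= 1 -> NONE
v2: WRITE d=22  (d history now [(1, 12), (2, 22)])
v3: WRITE c=11  (c history now [(3, 11)])
READ a @v2: history=[] -> no version <= 2 -> NONE
v4: WRITE d=0  (d history now [(1, 12), (2, 22), (4, 0)])
v5: WRITE b=4  (b history now [(5, 4)])
v6: WRITE c=11  (c history now [(3, 11), (6, 11)])
READ d @v1: history=[(1, 12), (2, 22), (4, 0)] -> pick v1 -> 12
v7: WRITE b=3  (b history now [(5, 4), (7, 3)])
v8: WRITE b=10  (b history now [(5, 4), (7, 3), (8, 10)])
v9: WRITE d=2  (d history now [(1, 12), (2, 22), (4, 0), (9, 2)])
v10: WRITE c=7  (c history now [(3, 11), (6, 11), (10, 7)])
READ b @v3: history=[(5, 4), (7, 3), (8, 10)] -> no version <= 3 -> NONE
Read results in order: ['NONE', 'NONE', '12', 'NONE']
NONE count = 3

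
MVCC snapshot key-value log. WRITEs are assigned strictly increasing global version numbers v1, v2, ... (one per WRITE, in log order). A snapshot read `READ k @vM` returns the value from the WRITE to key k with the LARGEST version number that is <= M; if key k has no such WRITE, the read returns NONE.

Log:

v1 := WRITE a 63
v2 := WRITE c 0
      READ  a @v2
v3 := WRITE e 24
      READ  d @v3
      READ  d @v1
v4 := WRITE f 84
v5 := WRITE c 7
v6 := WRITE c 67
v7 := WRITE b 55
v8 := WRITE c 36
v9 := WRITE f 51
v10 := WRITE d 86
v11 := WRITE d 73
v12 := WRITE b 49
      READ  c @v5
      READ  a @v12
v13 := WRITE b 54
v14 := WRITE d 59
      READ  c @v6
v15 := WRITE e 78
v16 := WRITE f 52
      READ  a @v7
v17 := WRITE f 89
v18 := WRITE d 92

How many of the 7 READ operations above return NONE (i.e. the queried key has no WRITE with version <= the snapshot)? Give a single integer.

v1: WRITE a=63  (a history now [(1, 63)])
v2: WRITE c=0  (c history now [(2, 0)])
READ a @v2: history=[(1, 63)] -> pick v1 -> 63
v3: WRITE e=24  (e history now [(3, 24)])
READ d @v3: history=[] -> no version <= 3 -> NONE
READ d @v1: history=[] -> no version <= 1 -> NONE
v4: WRITE f=84  (f history now [(4, 84)])
v5: WRITE c=7  (c history now [(2, 0), (5, 7)])
v6: WRITE c=67  (c history now [(2, 0), (5, 7), (6, 67)])
v7: WRITE b=55  (b history now [(7, 55)])
v8: WRITE c=36  (c history now [(2, 0), (5, 7), (6, 67), (8, 36)])
v9: WRITE f=51  (f history now [(4, 84), (9, 51)])
v10: WRITE d=86  (d history now [(10, 86)])
v11: WRITE d=73  (d history now [(10, 86), (11, 73)])
v12: WRITE b=49  (b history now [(7, 55), (12, 49)])
READ c @v5: history=[(2, 0), (5, 7), (6, 67), (8, 36)] -> pick v5 -> 7
READ a @v12: history=[(1, 63)] -> pick v1 -> 63
v13: WRITE b=54  (b history now [(7, 55), (12, 49), (13, 54)])
v14: WRITE d=59  (d history now [(10, 86), (11, 73), (14, 59)])
READ c @v6: history=[(2, 0), (5, 7), (6, 67), (8, 36)] -> pick v6 -> 67
v15: WRITE e=78  (e history now [(3, 24), (15, 78)])
v16: WRITE f=52  (f history now [(4, 84), (9, 51), (16, 52)])
READ a @v7: history=[(1, 63)] -> pick v1 -> 63
v17: WRITE f=89  (f history now [(4, 84), (9, 51), (16, 52), (17, 89)])
v18: WRITE d=92  (d history now [(10, 86), (11, 73), (14, 59), (18, 92)])
Read results in order: ['63', 'NONE', 'NONE', '7', '63', '67', '63']
NONE count = 2

Answer: 2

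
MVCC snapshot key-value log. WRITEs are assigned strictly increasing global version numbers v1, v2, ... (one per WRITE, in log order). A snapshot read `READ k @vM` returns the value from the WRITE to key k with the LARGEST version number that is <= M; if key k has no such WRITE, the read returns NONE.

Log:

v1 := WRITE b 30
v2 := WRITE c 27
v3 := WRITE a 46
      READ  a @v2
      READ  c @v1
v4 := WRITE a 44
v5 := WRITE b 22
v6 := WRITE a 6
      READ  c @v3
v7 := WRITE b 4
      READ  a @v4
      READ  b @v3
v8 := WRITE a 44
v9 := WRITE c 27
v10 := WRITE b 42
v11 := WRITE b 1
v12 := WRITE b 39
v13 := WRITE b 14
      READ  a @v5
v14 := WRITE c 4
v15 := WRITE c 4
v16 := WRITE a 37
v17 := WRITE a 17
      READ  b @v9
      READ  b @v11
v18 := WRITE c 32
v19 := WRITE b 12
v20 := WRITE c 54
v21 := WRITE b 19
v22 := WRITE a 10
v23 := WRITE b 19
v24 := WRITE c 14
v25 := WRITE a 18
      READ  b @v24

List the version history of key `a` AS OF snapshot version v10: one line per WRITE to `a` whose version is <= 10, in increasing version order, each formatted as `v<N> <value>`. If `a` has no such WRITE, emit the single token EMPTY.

Scan writes for key=a with version <= 10:
  v1 WRITE b 30 -> skip
  v2 WRITE c 27 -> skip
  v3 WRITE a 46 -> keep
  v4 WRITE a 44 -> keep
  v5 WRITE b 22 -> skip
  v6 WRITE a 6 -> keep
  v7 WRITE b 4 -> skip
  v8 WRITE a 44 -> keep
  v9 WRITE c 27 -> skip
  v10 WRITE b 42 -> skip
  v11 WRITE b 1 -> skip
  v12 WRITE b 39 -> skip
  v13 WRITE b 14 -> skip
  v14 WRITE c 4 -> skip
  v15 WRITE c 4 -> skip
  v16 WRITE a 37 -> drop (> snap)
  v17 WRITE a 17 -> drop (> snap)
  v18 WRITE c 32 -> skip
  v19 WRITE b 12 -> skip
  v20 WRITE c 54 -> skip
  v21 WRITE b 19 -> skip
  v22 WRITE a 10 -> drop (> snap)
  v23 WRITE b 19 -> skip
  v24 WRITE c 14 -> skip
  v25 WRITE a 18 -> drop (> snap)
Collected: [(3, 46), (4, 44), (6, 6), (8, 44)]

Answer: v3 46
v4 44
v6 6
v8 44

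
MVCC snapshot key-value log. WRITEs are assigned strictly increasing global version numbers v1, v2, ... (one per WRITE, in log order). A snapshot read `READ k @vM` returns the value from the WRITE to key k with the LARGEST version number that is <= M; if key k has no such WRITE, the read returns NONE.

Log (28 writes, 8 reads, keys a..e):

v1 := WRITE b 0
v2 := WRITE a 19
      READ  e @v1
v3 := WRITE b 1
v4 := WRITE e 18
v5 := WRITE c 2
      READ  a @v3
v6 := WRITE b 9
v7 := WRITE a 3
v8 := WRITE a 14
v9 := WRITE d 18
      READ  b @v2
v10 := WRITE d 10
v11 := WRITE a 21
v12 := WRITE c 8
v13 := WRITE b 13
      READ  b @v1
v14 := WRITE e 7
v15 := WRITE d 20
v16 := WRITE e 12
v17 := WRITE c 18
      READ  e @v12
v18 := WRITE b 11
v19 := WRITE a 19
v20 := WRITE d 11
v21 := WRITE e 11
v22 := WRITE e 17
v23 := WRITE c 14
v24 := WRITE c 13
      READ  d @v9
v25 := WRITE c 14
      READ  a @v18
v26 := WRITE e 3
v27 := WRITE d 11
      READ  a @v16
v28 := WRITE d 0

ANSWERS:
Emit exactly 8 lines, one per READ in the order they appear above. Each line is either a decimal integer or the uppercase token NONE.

v1: WRITE b=0  (b history now [(1, 0)])
v2: WRITE a=19  (a history now [(2, 19)])
READ e @v1: history=[] -> no version <= 1 -> NONE
v3: WRITE b=1  (b history now [(1, 0), (3, 1)])
v4: WRITE e=18  (e history now [(4, 18)])
v5: WRITE c=2  (c history now [(5, 2)])
READ a @v3: history=[(2, 19)] -> pick v2 -> 19
v6: WRITE b=9  (b history now [(1, 0), (3, 1), (6, 9)])
v7: WRITE a=3  (a history now [(2, 19), (7, 3)])
v8: WRITE a=14  (a history now [(2, 19), (7, 3), (8, 14)])
v9: WRITE d=18  (d history now [(9, 18)])
READ b @v2: history=[(1, 0), (3, 1), (6, 9)] -> pick v1 -> 0
v10: WRITE d=10  (d history now [(9, 18), (10, 10)])
v11: WRITE a=21  (a history now [(2, 19), (7, 3), (8, 14), (11, 21)])
v12: WRITE c=8  (c history now [(5, 2), (12, 8)])
v13: WRITE b=13  (b history now [(1, 0), (3, 1), (6, 9), (13, 13)])
READ b @v1: history=[(1, 0), (3, 1), (6, 9), (13, 13)] -> pick v1 -> 0
v14: WRITE e=7  (e history now [(4, 18), (14, 7)])
v15: WRITE d=20  (d history now [(9, 18), (10, 10), (15, 20)])
v16: WRITE e=12  (e history now [(4, 18), (14, 7), (16, 12)])
v17: WRITE c=18  (c history now [(5, 2), (12, 8), (17, 18)])
READ e @v12: history=[(4, 18), (14, 7), (16, 12)] -> pick v4 -> 18
v18: WRITE b=11  (b history now [(1, 0), (3, 1), (6, 9), (13, 13), (18, 11)])
v19: WRITE a=19  (a history now [(2, 19), (7, 3), (8, 14), (11, 21), (19, 19)])
v20: WRITE d=11  (d history now [(9, 18), (10, 10), (15, 20), (20, 11)])
v21: WRITE e=11  (e history now [(4, 18), (14, 7), (16, 12), (21, 11)])
v22: WRITE e=17  (e history now [(4, 18), (14, 7), (16, 12), (21, 11), (22, 17)])
v23: WRITE c=14  (c history now [(5, 2), (12, 8), (17, 18), (23, 14)])
v24: WRITE c=13  (c history now [(5, 2), (12, 8), (17, 18), (23, 14), (24, 13)])
READ d @v9: history=[(9, 18), (10, 10), (15, 20), (20, 11)] -> pick v9 -> 18
v25: WRITE c=14  (c history now [(5, 2), (12, 8), (17, 18), (23, 14), (24, 13), (25, 14)])
READ a @v18: history=[(2, 19), (7, 3), (8, 14), (11, 21), (19, 19)] -> pick v11 -> 21
v26: WRITE e=3  (e history now [(4, 18), (14, 7), (16, 12), (21, 11), (22, 17), (26, 3)])
v27: WRITE d=11  (d history now [(9, 18), (10, 10), (15, 20), (20, 11), (27, 11)])
READ a @v16: history=[(2, 19), (7, 3), (8, 14), (11, 21), (19, 19)] -> pick v11 -> 21
v28: WRITE d=0  (d history now [(9, 18), (10, 10), (15, 20), (20, 11), (27, 11), (28, 0)])

Answer: NONE
19
0
0
18
18
21
21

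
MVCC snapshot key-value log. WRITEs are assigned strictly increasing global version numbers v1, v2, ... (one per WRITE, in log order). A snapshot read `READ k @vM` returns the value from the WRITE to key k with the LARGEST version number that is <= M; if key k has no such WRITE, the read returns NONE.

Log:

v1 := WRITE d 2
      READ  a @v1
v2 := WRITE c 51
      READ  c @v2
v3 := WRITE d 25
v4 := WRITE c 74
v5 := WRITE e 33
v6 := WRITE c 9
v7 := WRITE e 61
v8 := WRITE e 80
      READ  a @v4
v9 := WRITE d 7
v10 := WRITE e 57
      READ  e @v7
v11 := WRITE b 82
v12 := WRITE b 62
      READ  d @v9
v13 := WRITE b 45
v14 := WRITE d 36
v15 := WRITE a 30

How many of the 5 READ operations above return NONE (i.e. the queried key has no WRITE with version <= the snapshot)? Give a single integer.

Answer: 2

Derivation:
v1: WRITE d=2  (d history now [(1, 2)])
READ a @v1: history=[] -> no version <= 1 -> NONE
v2: WRITE c=51  (c history now [(2, 51)])
READ c @v2: history=[(2, 51)] -> pick v2 -> 51
v3: WRITE d=25  (d history now [(1, 2), (3, 25)])
v4: WRITE c=74  (c history now [(2, 51), (4, 74)])
v5: WRITE e=33  (e history now [(5, 33)])
v6: WRITE c=9  (c history now [(2, 51), (4, 74), (6, 9)])
v7: WRITE e=61  (e history now [(5, 33), (7, 61)])
v8: WRITE e=80  (e history now [(5, 33), (7, 61), (8, 80)])
READ a @v4: history=[] -> no version <= 4 -> NONE
v9: WRITE d=7  (d history now [(1, 2), (3, 25), (9, 7)])
v10: WRITE e=57  (e history now [(5, 33), (7, 61), (8, 80), (10, 57)])
READ e @v7: history=[(5, 33), (7, 61), (8, 80), (10, 57)] -> pick v7 -> 61
v11: WRITE b=82  (b history now [(11, 82)])
v12: WRITE b=62  (b history now [(11, 82), (12, 62)])
READ d @v9: history=[(1, 2), (3, 25), (9, 7)] -> pick v9 -> 7
v13: WRITE b=45  (b history now [(11, 82), (12, 62), (13, 45)])
v14: WRITE d=36  (d history now [(1, 2), (3, 25), (9, 7), (14, 36)])
v15: WRITE a=30  (a history now [(15, 30)])
Read results in order: ['NONE', '51', 'NONE', '61', '7']
NONE count = 2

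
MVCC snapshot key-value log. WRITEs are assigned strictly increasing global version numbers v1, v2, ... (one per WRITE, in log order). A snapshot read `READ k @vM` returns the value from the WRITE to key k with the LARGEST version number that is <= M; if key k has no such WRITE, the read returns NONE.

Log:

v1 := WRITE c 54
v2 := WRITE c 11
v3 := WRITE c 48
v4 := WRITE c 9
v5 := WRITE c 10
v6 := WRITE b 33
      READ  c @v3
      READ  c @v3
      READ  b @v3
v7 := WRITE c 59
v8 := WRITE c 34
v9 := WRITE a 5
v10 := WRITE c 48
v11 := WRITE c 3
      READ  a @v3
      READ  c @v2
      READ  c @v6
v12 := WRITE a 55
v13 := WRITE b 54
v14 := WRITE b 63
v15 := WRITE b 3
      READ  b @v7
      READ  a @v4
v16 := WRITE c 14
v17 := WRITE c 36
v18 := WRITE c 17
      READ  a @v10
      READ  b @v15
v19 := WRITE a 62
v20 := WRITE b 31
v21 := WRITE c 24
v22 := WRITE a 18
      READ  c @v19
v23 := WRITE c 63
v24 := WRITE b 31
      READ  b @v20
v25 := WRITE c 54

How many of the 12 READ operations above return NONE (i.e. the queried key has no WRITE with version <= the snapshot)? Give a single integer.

Answer: 3

Derivation:
v1: WRITE c=54  (c history now [(1, 54)])
v2: WRITE c=11  (c history now [(1, 54), (2, 11)])
v3: WRITE c=48  (c history now [(1, 54), (2, 11), (3, 48)])
v4: WRITE c=9  (c history now [(1, 54), (2, 11), (3, 48), (4, 9)])
v5: WRITE c=10  (c history now [(1, 54), (2, 11), (3, 48), (4, 9), (5, 10)])
v6: WRITE b=33  (b history now [(6, 33)])
READ c @v3: history=[(1, 54), (2, 11), (3, 48), (4, 9), (5, 10)] -> pick v3 -> 48
READ c @v3: history=[(1, 54), (2, 11), (3, 48), (4, 9), (5, 10)] -> pick v3 -> 48
READ b @v3: history=[(6, 33)] -> no version <= 3 -> NONE
v7: WRITE c=59  (c history now [(1, 54), (2, 11), (3, 48), (4, 9), (5, 10), (7, 59)])
v8: WRITE c=34  (c history now [(1, 54), (2, 11), (3, 48), (4, 9), (5, 10), (7, 59), (8, 34)])
v9: WRITE a=5  (a history now [(9, 5)])
v10: WRITE c=48  (c history now [(1, 54), (2, 11), (3, 48), (4, 9), (5, 10), (7, 59), (8, 34), (10, 48)])
v11: WRITE c=3  (c history now [(1, 54), (2, 11), (3, 48), (4, 9), (5, 10), (7, 59), (8, 34), (10, 48), (11, 3)])
READ a @v3: history=[(9, 5)] -> no version <= 3 -> NONE
READ c @v2: history=[(1, 54), (2, 11), (3, 48), (4, 9), (5, 10), (7, 59), (8, 34), (10, 48), (11, 3)] -> pick v2 -> 11
READ c @v6: history=[(1, 54), (2, 11), (3, 48), (4, 9), (5, 10), (7, 59), (8, 34), (10, 48), (11, 3)] -> pick v5 -> 10
v12: WRITE a=55  (a history now [(9, 5), (12, 55)])
v13: WRITE b=54  (b history now [(6, 33), (13, 54)])
v14: WRITE b=63  (b history now [(6, 33), (13, 54), (14, 63)])
v15: WRITE b=3  (b history now [(6, 33), (13, 54), (14, 63), (15, 3)])
READ b @v7: history=[(6, 33), (13, 54), (14, 63), (15, 3)] -> pick v6 -> 33
READ a @v4: history=[(9, 5), (12, 55)] -> no version <= 4 -> NONE
v16: WRITE c=14  (c history now [(1, 54), (2, 11), (3, 48), (4, 9), (5, 10), (7, 59), (8, 34), (10, 48), (11, 3), (16, 14)])
v17: WRITE c=36  (c history now [(1, 54), (2, 11), (3, 48), (4, 9), (5, 10), (7, 59), (8, 34), (10, 48), (11, 3), (16, 14), (17, 36)])
v18: WRITE c=17  (c history now [(1, 54), (2, 11), (3, 48), (4, 9), (5, 10), (7, 59), (8, 34), (10, 48), (11, 3), (16, 14), (17, 36), (18, 17)])
READ a @v10: history=[(9, 5), (12, 55)] -> pick v9 -> 5
READ b @v15: history=[(6, 33), (13, 54), (14, 63), (15, 3)] -> pick v15 -> 3
v19: WRITE a=62  (a history now [(9, 5), (12, 55), (19, 62)])
v20: WRITE b=31  (b history now [(6, 33), (13, 54), (14, 63), (15, 3), (20, 31)])
v21: WRITE c=24  (c history now [(1, 54), (2, 11), (3, 48), (4, 9), (5, 10), (7, 59), (8, 34), (10, 48), (11, 3), (16, 14), (17, 36), (18, 17), (21, 24)])
v22: WRITE a=18  (a history now [(9, 5), (12, 55), (19, 62), (22, 18)])
READ c @v19: history=[(1, 54), (2, 11), (3, 48), (4, 9), (5, 10), (7, 59), (8, 34), (10, 48), (11, 3), (16, 14), (17, 36), (18, 17), (21, 24)] -> pick v18 -> 17
v23: WRITE c=63  (c history now [(1, 54), (2, 11), (3, 48), (4, 9), (5, 10), (7, 59), (8, 34), (10, 48), (11, 3), (16, 14), (17, 36), (18, 17), (21, 24), (23, 63)])
v24: WRITE b=31  (b history now [(6, 33), (13, 54), (14, 63), (15, 3), (20, 31), (24, 31)])
READ b @v20: history=[(6, 33), (13, 54), (14, 63), (15, 3), (20, 31), (24, 31)] -> pick v20 -> 31
v25: WRITE c=54  (c history now [(1, 54), (2, 11), (3, 48), (4, 9), (5, 10), (7, 59), (8, 34), (10, 48), (11, 3), (16, 14), (17, 36), (18, 17), (21, 24), (23, 63), (25, 54)])
Read results in order: ['48', '48', 'NONE', 'NONE', '11', '10', '33', 'NONE', '5', '3', '17', '31']
NONE count = 3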